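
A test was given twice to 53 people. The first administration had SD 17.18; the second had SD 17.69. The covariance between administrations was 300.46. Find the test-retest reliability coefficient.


r = cov(X,Y) / (SD_X * SD_Y)
r = 300.46 / (17.18 * 17.69)
r = 300.46 / 303.9142
r = 0.9886

0.9886


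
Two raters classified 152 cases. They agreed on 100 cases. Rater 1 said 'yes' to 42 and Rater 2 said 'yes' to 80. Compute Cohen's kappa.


P_o = 100/152 = 0.657895
P_e = (42*80 + 110*72) / 23104 = 0.488227
kappa = (P_o - P_e) / (1 - P_e)
kappa = (0.657895 - 0.488227) / (1 - 0.488227)
kappa = 0.3315

0.3315


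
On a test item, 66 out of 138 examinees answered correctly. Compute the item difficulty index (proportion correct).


Item difficulty p = number correct / total examinees
p = 66 / 138
p = 0.4783

0.4783


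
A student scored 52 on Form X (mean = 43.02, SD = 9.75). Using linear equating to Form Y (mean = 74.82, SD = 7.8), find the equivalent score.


slope = SD_Y / SD_X = 7.8 / 9.75 ~ 0.8
intercept = mean_Y - slope * mean_X = 74.82 - (7.8 / 9.75) * 43.02 ~ 40.404
Y = slope * X + intercept. To avoid rounding drift from the rounded slope/intercept, evaluate the equivalent form Y = mean_Y + SD_Y * (X - mean_X) / SD_X at full precision:
Y = 74.82 + 7.8 * (52 - 43.02) / 9.75
Y = 74.82 + 7.8 * 8.98 / 9.75
Y = 74.82 + 70.044 / 9.75
Y = 74.82 + 7.184
Y = 82.004

82.004


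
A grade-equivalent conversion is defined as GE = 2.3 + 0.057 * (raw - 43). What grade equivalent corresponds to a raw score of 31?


raw - median = 31 - 43 = -12
slope * diff = 0.057 * -12 = -0.684
GE = 2.3 + -0.684
GE = 1.616

1.616


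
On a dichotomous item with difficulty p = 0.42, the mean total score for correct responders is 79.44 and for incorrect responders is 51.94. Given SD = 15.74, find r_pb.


q = 1 - p = 0.58
rpb = ((M1 - M0) / SD) * sqrt(p * q)
rpb = ((79.44 - 51.94) / 15.74) * sqrt(0.42 * 0.58)
rpb = 0.8623

0.8623


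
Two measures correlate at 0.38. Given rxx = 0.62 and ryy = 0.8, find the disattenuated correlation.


r_corrected = rxy / sqrt(rxx * ryy)
= 0.38 / sqrt(0.62 * 0.8)
= 0.38 / sqrt(0.496)
= 0.38 / 0.704273
r_corrected = 0.5396

0.5396


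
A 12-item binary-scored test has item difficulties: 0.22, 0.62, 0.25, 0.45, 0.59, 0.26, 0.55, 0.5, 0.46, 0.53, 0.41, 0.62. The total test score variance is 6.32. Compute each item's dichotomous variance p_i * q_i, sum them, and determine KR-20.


For each item, compute p_i * q_i:
  Item 1: 0.22 * 0.78 = 0.1716
  Item 2: 0.62 * 0.38 = 0.2356
  Item 3: 0.25 * 0.75 = 0.1875
  Item 4: 0.45 * 0.55 = 0.2475
  Item 5: 0.59 * 0.41 = 0.2419
  Item 6: 0.26 * 0.74 = 0.1924
  Item 7: 0.55 * 0.45 = 0.2475
  Item 8: 0.5 * 0.5 = 0.25
  Item 9: 0.46 * 0.54 = 0.2484
  Item 10: 0.53 * 0.47 = 0.2491
  Item 11: 0.41 * 0.59 = 0.2419
  Item 12: 0.62 * 0.38 = 0.2356
Sum(p_i * q_i) = 0.1716 + 0.2356 + 0.1875 + 0.2475 + 0.2419 + 0.1924 + 0.2475 + 0.25 + 0.2484 + 0.2491 + 0.2419 + 0.2356 = 2.749
KR-20 = (k/(k-1)) * (1 - Sum(p_i*q_i) / Var_total)
= (12/11) * (1 - 2.749/6.32)
= 1.0909 * 0.565
KR-20 = 0.6164

0.6164


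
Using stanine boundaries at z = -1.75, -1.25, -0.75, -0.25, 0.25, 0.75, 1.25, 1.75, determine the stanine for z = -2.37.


Stanine boundaries: [-1.75, -1.25, -0.75, -0.25, 0.25, 0.75, 1.25, 1.75]
z = -2.37
Check each boundary:
  z < -1.75
  z < -1.25
  z < -0.75
  z < -0.25
  z < 0.25
  z < 0.75
  z < 1.25
  z < 1.75
Highest qualifying boundary gives stanine = 1

1


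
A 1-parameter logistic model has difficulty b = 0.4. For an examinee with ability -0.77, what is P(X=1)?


theta - b = -0.77 - 0.4 = -1.17
exp(-(theta - b)) = exp(1.17) = 3.222
P = 1 / (1 + 3.222)
P = 0.2369

0.2369


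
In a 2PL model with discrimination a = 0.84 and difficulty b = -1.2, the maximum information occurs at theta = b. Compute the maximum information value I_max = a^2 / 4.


For 2PL, max info at theta = b = -1.2
I_max = a^2 / 4 = 0.84^2 / 4
= 0.7056 / 4
I_max = 0.1764

0.1764


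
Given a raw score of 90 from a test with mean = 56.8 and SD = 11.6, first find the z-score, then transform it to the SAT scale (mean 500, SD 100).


z = (X - mean) / SD = (90 - 56.8) / 11.6
z = 33.2 / 11.6
z = 2.8621
SAT-scale = SAT = 500 + 100z
Carry z at full precision (z = 33.2 / 11.6) into the conversion:
SAT-scale = 500 + 100 * (33.2 / 11.6) = 500 + 3320 / 11.6
SAT-scale = 500 + 286.2069
SAT-scale = 786.2069

786.2069


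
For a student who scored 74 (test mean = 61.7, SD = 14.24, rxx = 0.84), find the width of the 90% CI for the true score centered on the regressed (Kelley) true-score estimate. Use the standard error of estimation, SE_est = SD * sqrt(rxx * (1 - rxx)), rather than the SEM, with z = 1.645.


True score estimate = 0.84*74 + 0.16*61.7 = 72.032
SE_est = SD * sqrt(rxx * (1 - rxx)) = 14.24 * sqrt(0.84 * 0.16) = 14.24 * sqrt(0.1344) = 5.22047
CI = T_est +/- z * SE_est, so width = 2 * z * SE_est = 2 * 1.645 * 5.22047
Width = 17.1753

17.1753


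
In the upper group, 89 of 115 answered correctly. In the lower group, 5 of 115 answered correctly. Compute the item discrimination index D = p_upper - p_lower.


p_upper = 89/115 = 0.7739
p_lower = 5/115 = 0.0435
D = 0.7739 - 0.0435 = 0.7304

0.7304


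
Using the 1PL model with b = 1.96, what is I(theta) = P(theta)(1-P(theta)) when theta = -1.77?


P = 1/(1+exp(-(-1.77-1.96))) = 0.0234
I = P*(1-P) = 0.0234 * 0.9766
I = 0.0229

0.0229


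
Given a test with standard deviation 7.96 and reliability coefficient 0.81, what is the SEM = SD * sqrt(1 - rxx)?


SEM = SD * sqrt(1 - rxx)
SEM = 7.96 * sqrt(1 - 0.81)
SEM = 7.96 * sqrt(0.19) = 7.96 * 0.43589
SEM = 3.4697

3.4697


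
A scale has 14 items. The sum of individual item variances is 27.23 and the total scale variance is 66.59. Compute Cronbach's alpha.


alpha = (k/(k-1)) * (1 - sum(si^2)/s_total^2)
= (14/13) * (1 - 27.23/66.59)
alpha = 0.6365

0.6365


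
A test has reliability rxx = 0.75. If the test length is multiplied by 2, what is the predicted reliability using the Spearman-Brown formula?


r_new = (n * rxx) / (1 + (n-1) * rxx)
r_new = (2 * 0.75) / (1 + 1 * 0.75)
r_new = 1.5 / 1.75
r_new = 0.8571

0.8571


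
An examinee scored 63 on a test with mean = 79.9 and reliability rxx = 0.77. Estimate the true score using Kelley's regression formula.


T_est = rxx * X + (1 - rxx) * mean
T_est = 0.77 * 63 + 0.23 * 79.9
T_est = 48.51 + 18.377
T_est = 66.887

66.887


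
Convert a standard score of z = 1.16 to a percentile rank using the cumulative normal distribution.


CDF(z) = 0.5 * (1 + erf(z/sqrt(2)))
erf(0.8202) = 0.754
CDF = 0.877
Percentile rank = 0.877 * 100 = 87.7

87.7


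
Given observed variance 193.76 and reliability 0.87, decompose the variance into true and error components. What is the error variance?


var_true = rxx * var_obs = 0.87 * 193.76 = 168.5712
var_error = var_obs - var_true
var_error = 193.76 - 168.5712
var_error = 25.1888

25.1888


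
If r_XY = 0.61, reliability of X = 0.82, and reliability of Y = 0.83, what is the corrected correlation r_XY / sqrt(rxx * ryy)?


r_corrected = rxy / sqrt(rxx * ryy)
= 0.61 / sqrt(0.82 * 0.83)
= 0.61 / sqrt(0.6806)
= 0.61 / 0.824985
r_corrected = 0.7394

0.7394


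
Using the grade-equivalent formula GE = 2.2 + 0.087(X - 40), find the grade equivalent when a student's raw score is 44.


raw - median = 44 - 40 = 4
slope * diff = 0.087 * 4 = 0.348
GE = 2.2 + 0.348
GE = 2.548

2.548


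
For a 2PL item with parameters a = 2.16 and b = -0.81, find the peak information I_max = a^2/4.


For 2PL, max info at theta = b = -0.81
I_max = a^2 / 4 = 2.16^2 / 4
= 4.6656 / 4
I_max = 1.1664

1.1664


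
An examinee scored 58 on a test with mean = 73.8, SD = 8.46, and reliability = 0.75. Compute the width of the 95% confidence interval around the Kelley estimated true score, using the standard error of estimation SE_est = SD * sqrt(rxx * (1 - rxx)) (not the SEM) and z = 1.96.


True score estimate = 0.75*58 + 0.25*73.8 = 61.95
SE_est = SD * sqrt(rxx * (1 - rxx)) = 8.46 * sqrt(0.75 * 0.25) = 8.46 * sqrt(0.1875) = 3.663287
CI = T_est +/- z * SE_est, so width = 2 * z * SE_est = 2 * 1.96 * 3.663287
Width = 14.3601

14.3601


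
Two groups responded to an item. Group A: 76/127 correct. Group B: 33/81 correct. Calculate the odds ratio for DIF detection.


Odds_A = 76/51 = 1.4902
Odds_B = 33/48 = 0.6875
OR = Odds_A / Odds_B = 1.4902 / 0.6875
Exactly, OR = (76 * 48) / (51 * 33) = 3648 / 1683
OR = 2.1676

2.1676


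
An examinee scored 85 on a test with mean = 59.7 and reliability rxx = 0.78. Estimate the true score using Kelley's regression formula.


T_est = rxx * X + (1 - rxx) * mean
T_est = 0.78 * 85 + 0.22 * 59.7
T_est = 66.3 + 13.134
T_est = 79.434

79.434


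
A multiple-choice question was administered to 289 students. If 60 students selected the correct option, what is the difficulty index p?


Item difficulty p = number correct / total examinees
p = 60 / 289
p = 0.2076

0.2076


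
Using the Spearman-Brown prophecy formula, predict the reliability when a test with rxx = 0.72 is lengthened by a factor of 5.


r_new = (n * rxx) / (1 + (n-1) * rxx)
r_new = (5 * 0.72) / (1 + 4 * 0.72)
r_new = 3.6 / 3.88
r_new = 0.9278

0.9278


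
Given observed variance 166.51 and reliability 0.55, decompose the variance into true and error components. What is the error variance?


var_true = rxx * var_obs = 0.55 * 166.51 = 91.5805
var_error = var_obs - var_true
var_error = 166.51 - 91.5805
var_error = 74.9295

74.9295


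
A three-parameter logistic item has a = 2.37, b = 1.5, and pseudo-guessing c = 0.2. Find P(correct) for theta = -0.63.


logit = 2.37*(-0.63 - 1.5) = -5.0481
P* = 1/(1 + exp(--5.0481)) = 0.0064
P = 0.2 + (1 - 0.2) * 0.0064
P = 0.2051

0.2051


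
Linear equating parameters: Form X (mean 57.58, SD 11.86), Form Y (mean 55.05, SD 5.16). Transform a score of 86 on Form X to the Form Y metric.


slope = SD_Y / SD_X = 5.16 / 11.86 ~ 0.4351
intercept = mean_Y - slope * mean_X = 55.05 - (5.16 / 11.86) * 57.58 ~ 29.9983
Y = slope * X + intercept. To avoid rounding drift from the rounded slope/intercept, evaluate the equivalent form Y = mean_Y + SD_Y * (X - mean_X) / SD_X at full precision:
Y = 55.05 + 5.16 * (86 - 57.58) / 11.86
Y = 55.05 + 5.16 * 28.42 / 11.86
Y = 55.05 + 146.6472 / 11.86
Y = 55.05 + 12.3649
Y = 67.4149

67.4149


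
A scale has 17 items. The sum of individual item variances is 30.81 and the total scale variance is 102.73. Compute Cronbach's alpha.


alpha = (k/(k-1)) * (1 - sum(si^2)/s_total^2)
= (17/16) * (1 - 30.81/102.73)
alpha = 0.7438

0.7438


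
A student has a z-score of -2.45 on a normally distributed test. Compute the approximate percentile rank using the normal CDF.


CDF(z) = 0.5 * (1 + erf(z/sqrt(2)))
erf(-1.7324) = -0.9857
CDF = 0.0071
Percentile rank = 0.0071 * 100 = 0.71

0.71


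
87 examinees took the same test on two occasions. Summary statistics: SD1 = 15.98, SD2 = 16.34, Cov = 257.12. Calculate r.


r = cov(X,Y) / (SD_X * SD_Y)
r = 257.12 / (15.98 * 16.34)
r = 257.12 / 261.1132
r = 0.9847

0.9847


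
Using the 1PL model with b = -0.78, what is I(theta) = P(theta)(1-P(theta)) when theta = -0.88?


P = 1/(1+exp(-(-0.88--0.78))) = 0.475
I = P*(1-P) = 0.475 * 0.525
I = 0.2494

0.2494


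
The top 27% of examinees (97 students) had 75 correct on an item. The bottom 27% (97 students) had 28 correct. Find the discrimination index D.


p_upper = 75/97 = 0.7732
p_lower = 28/97 = 0.2887
D = 0.7732 - 0.2887 = 0.4845

0.4845


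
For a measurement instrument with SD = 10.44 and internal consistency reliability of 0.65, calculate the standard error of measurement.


SEM = SD * sqrt(1 - rxx)
SEM = 10.44 * sqrt(1 - 0.65)
SEM = 10.44 * sqrt(0.35) = 10.44 * 0.591608
SEM = 6.1764

6.1764


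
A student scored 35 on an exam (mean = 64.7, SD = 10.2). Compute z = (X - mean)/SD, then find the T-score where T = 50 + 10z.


z = (X - mean) / SD = (35 - 64.7) / 10.2
z = -29.7 / 10.2
z = -2.9118
T-score = T = 50 + 10z
Carry z at full precision (z = -29.7 / 10.2) into the conversion:
T-score = 50 + 10 * (-29.7 / 10.2) = 50 + -297 / 10.2
T-score = 50 + -29.1176
T-score = 20.8824

20.8824


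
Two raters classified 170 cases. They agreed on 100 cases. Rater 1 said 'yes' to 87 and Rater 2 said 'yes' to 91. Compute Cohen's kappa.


P_o = 100/170 = 0.588235
P_e = (87*91 + 83*79) / 28900 = 0.50083
kappa = (P_o - P_e) / (1 - P_e)
kappa = (0.588235 - 0.50083) / (1 - 0.50083)
kappa = 0.1751

0.1751


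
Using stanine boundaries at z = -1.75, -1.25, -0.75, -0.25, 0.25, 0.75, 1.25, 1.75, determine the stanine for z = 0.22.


Stanine boundaries: [-1.75, -1.25, -0.75, -0.25, 0.25, 0.75, 1.25, 1.75]
z = 0.22
Check each boundary:
  z >= -1.75 -> could be stanine 2
  z >= -1.25 -> could be stanine 3
  z >= -0.75 -> could be stanine 4
  z >= -0.25 -> could be stanine 5
  z < 0.25
  z < 0.75
  z < 1.25
  z < 1.75
Highest qualifying boundary gives stanine = 5

5


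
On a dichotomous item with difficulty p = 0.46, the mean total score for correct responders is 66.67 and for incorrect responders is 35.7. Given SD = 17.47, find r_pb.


q = 1 - p = 0.54
rpb = ((M1 - M0) / SD) * sqrt(p * q)
rpb = ((66.67 - 35.7) / 17.47) * sqrt(0.46 * 0.54)
rpb = 0.8835

0.8835


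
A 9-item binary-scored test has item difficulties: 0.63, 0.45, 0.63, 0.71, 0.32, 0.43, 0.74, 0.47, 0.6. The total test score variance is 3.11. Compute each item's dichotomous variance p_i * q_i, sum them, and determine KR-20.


For each item, compute p_i * q_i:
  Item 1: 0.63 * 0.37 = 0.2331
  Item 2: 0.45 * 0.55 = 0.2475
  Item 3: 0.63 * 0.37 = 0.2331
  Item 4: 0.71 * 0.29 = 0.2059
  Item 5: 0.32 * 0.68 = 0.2176
  Item 6: 0.43 * 0.57 = 0.2451
  Item 7: 0.74 * 0.26 = 0.1924
  Item 8: 0.47 * 0.53 = 0.2491
  Item 9: 0.6 * 0.4 = 0.24
Sum(p_i * q_i) = 0.2331 + 0.2475 + 0.2331 + 0.2059 + 0.2176 + 0.2451 + 0.1924 + 0.2491 + 0.24 = 2.0638
KR-20 = (k/(k-1)) * (1 - Sum(p_i*q_i) / Var_total)
= (9/8) * (1 - 2.0638/3.11)
= 1.125 * 0.3364
KR-20 = 0.3784

0.3784


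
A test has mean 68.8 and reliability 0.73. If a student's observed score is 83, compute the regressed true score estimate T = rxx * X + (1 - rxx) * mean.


T_est = rxx * X + (1 - rxx) * mean
T_est = 0.73 * 83 + 0.27 * 68.8
T_est = 60.59 + 18.576
T_est = 79.166

79.166


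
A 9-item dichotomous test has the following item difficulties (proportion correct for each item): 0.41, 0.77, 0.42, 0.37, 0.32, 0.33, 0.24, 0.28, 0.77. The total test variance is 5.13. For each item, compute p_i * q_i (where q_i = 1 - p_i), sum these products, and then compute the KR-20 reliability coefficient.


For each item, compute p_i * q_i:
  Item 1: 0.41 * 0.59 = 0.2419
  Item 2: 0.77 * 0.23 = 0.1771
  Item 3: 0.42 * 0.58 = 0.2436
  Item 4: 0.37 * 0.63 = 0.2331
  Item 5: 0.32 * 0.68 = 0.2176
  Item 6: 0.33 * 0.67 = 0.2211
  Item 7: 0.24 * 0.76 = 0.1824
  Item 8: 0.28 * 0.72 = 0.2016
  Item 9: 0.77 * 0.23 = 0.1771
Sum(p_i * q_i) = 0.2419 + 0.1771 + 0.2436 + 0.2331 + 0.2176 + 0.2211 + 0.1824 + 0.2016 + 0.1771 = 1.8955
KR-20 = (k/(k-1)) * (1 - Sum(p_i*q_i) / Var_total)
= (9/8) * (1 - 1.8955/5.13)
= 1.125 * 0.6305
KR-20 = 0.7093

0.7093


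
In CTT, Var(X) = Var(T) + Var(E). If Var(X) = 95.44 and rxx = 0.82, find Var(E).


var_true = rxx * var_obs = 0.82 * 95.44 = 78.2608
var_error = var_obs - var_true
var_error = 95.44 - 78.2608
var_error = 17.1792

17.1792


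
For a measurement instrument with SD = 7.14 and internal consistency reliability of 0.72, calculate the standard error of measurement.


SEM = SD * sqrt(1 - rxx)
SEM = 7.14 * sqrt(1 - 0.72)
SEM = 7.14 * sqrt(0.28) = 7.14 * 0.52915
SEM = 3.7781

3.7781


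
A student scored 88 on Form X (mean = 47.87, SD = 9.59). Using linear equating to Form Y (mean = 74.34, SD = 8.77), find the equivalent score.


slope = SD_Y / SD_X = 8.77 / 9.59 ~ 0.9145
intercept = mean_Y - slope * mean_X = 74.34 - (8.77 / 9.59) * 47.87 ~ 30.5632
Y = slope * X + intercept. To avoid rounding drift from the rounded slope/intercept, evaluate the equivalent form Y = mean_Y + SD_Y * (X - mean_X) / SD_X at full precision:
Y = 74.34 + 8.77 * (88 - 47.87) / 9.59
Y = 74.34 + 8.77 * 40.13 / 9.59
Y = 74.34 + 351.9401 / 9.59
Y = 74.34 + 36.6987
Y = 111.0387

111.0387


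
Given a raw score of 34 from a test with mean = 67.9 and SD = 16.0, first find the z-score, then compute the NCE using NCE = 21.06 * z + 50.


z = (X - mean) / SD = (34 - 67.9) / 16.0
z = -33.9 / 16.0
z = -2.1187
NCE = NCE = 21.06z + 50
Carry z at full precision (z = -33.9 / 16.0) into the conversion:
NCE = 21.06 * (-33.9 / 16.0) + 50 = -713.934 / 16.0 + 50
NCE = -44.6209 + 50
NCE = 5.3791

5.3791


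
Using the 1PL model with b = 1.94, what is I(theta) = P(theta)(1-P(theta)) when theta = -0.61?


P = 1/(1+exp(-(-0.61-1.94))) = 0.0724
I = P*(1-P) = 0.0724 * 0.9276
I = 0.0672

0.0672


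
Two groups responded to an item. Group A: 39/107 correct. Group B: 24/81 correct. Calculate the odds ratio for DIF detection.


Odds_A = 39/68 = 0.5735
Odds_B = 24/57 = 0.4211
OR = Odds_A / Odds_B = 0.5735 / 0.4211
Exactly, OR = (39 * 57) / (68 * 24) = 2223 / 1632
OR = 1.3621

1.3621


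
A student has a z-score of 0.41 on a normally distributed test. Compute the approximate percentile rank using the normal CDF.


CDF(z) = 0.5 * (1 + erf(z/sqrt(2)))
erf(0.2899) = 0.3182
CDF = 0.6591
Percentile rank = 0.6591 * 100 = 65.91

65.91


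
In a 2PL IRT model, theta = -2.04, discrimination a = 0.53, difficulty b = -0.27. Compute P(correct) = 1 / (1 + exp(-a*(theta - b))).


a*(theta - b) = 0.53 * (-2.04 - -0.27) = -0.9381
exp(--0.9381) = 2.5551
P = 1 / (1 + 2.5551)
P = 0.2813

0.2813


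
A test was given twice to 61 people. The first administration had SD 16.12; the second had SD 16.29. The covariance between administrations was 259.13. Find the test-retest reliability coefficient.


r = cov(X,Y) / (SD_X * SD_Y)
r = 259.13 / (16.12 * 16.29)
r = 259.13 / 262.5948
r = 0.9868

0.9868


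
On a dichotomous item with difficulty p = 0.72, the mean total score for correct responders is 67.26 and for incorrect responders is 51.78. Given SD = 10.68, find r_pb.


q = 1 - p = 0.28
rpb = ((M1 - M0) / SD) * sqrt(p * q)
rpb = ((67.26 - 51.78) / 10.68) * sqrt(0.72 * 0.28)
rpb = 0.6508

0.6508


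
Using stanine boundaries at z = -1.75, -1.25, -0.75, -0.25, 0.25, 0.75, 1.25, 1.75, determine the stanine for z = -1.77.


Stanine boundaries: [-1.75, -1.25, -0.75, -0.25, 0.25, 0.75, 1.25, 1.75]
z = -1.77
Check each boundary:
  z < -1.75
  z < -1.25
  z < -0.75
  z < -0.25
  z < 0.25
  z < 0.75
  z < 1.25
  z < 1.75
Highest qualifying boundary gives stanine = 1

1


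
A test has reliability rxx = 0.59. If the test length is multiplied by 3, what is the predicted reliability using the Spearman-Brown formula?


r_new = (n * rxx) / (1 + (n-1) * rxx)
r_new = (3 * 0.59) / (1 + 2 * 0.59)
r_new = 1.77 / 2.18
r_new = 0.8119

0.8119


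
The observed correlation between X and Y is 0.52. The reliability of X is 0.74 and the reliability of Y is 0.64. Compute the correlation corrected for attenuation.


r_corrected = rxy / sqrt(rxx * ryy)
= 0.52 / sqrt(0.74 * 0.64)
= 0.52 / sqrt(0.4736)
= 0.52 / 0.688186
r_corrected = 0.7556

0.7556


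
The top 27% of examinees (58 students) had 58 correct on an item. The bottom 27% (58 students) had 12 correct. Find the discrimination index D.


p_upper = 58/58 = 1.0
p_lower = 12/58 = 0.2069
D = 1.0 - 0.2069 = 0.7931

0.7931


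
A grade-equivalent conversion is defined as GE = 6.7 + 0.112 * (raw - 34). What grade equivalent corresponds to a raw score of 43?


raw - median = 43 - 34 = 9
slope * diff = 0.112 * 9 = 1.008
GE = 6.7 + 1.008
GE = 7.708

7.708


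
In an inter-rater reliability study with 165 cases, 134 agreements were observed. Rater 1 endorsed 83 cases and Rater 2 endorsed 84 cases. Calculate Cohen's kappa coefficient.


P_o = 134/165 = 0.812121
P_e = (83*84 + 82*81) / 27225 = 0.500055
kappa = (P_o - P_e) / (1 - P_e)
kappa = (0.812121 - 0.500055) / (1 - 0.500055)
kappa = 0.6242

0.6242


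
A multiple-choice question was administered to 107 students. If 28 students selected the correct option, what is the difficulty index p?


Item difficulty p = number correct / total examinees
p = 28 / 107
p = 0.2617

0.2617


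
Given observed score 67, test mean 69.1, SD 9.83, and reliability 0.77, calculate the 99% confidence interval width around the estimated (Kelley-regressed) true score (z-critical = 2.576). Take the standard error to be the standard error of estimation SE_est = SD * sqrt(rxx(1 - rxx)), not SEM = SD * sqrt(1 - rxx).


True score estimate = 0.77*67 + 0.23*69.1 = 67.483
SE_est = SD * sqrt(rxx * (1 - rxx)) = 9.83 * sqrt(0.77 * 0.23) = 9.83 * sqrt(0.1771) = 4.136784
CI = T_est +/- z * SE_est, so width = 2 * z * SE_est = 2 * 2.576 * 4.136784
Width = 21.3127

21.3127


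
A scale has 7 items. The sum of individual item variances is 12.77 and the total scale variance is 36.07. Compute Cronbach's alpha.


alpha = (k/(k-1)) * (1 - sum(si^2)/s_total^2)
= (7/6) * (1 - 12.77/36.07)
alpha = 0.7536

0.7536


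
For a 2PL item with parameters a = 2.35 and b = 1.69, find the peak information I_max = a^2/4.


For 2PL, max info at theta = b = 1.69
I_max = a^2 / 4 = 2.35^2 / 4
= 5.5225 / 4
I_max = 1.3806

1.3806


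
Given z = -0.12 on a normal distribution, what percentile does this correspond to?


CDF(z) = 0.5 * (1 + erf(z/sqrt(2)))
erf(-0.0849) = -0.0955
CDF = 0.4522
Percentile rank = 0.4522 * 100 = 45.22

45.22


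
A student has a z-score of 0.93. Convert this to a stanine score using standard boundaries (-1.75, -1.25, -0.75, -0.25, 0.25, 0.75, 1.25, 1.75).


Stanine boundaries: [-1.75, -1.25, -0.75, -0.25, 0.25, 0.75, 1.25, 1.75]
z = 0.93
Check each boundary:
  z >= -1.75 -> could be stanine 2
  z >= -1.25 -> could be stanine 3
  z >= -0.75 -> could be stanine 4
  z >= -0.25 -> could be stanine 5
  z >= 0.25 -> could be stanine 6
  z >= 0.75 -> could be stanine 7
  z < 1.25
  z < 1.75
Highest qualifying boundary gives stanine = 7

7


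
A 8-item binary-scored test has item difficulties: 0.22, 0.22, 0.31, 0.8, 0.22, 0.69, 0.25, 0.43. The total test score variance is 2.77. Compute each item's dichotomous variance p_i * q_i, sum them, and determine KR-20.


For each item, compute p_i * q_i:
  Item 1: 0.22 * 0.78 = 0.1716
  Item 2: 0.22 * 0.78 = 0.1716
  Item 3: 0.31 * 0.69 = 0.2139
  Item 4: 0.8 * 0.2 = 0.16
  Item 5: 0.22 * 0.78 = 0.1716
  Item 6: 0.69 * 0.31 = 0.2139
  Item 7: 0.25 * 0.75 = 0.1875
  Item 8: 0.43 * 0.57 = 0.2451
Sum(p_i * q_i) = 0.1716 + 0.1716 + 0.2139 + 0.16 + 0.1716 + 0.2139 + 0.1875 + 0.2451 = 1.5352
KR-20 = (k/(k-1)) * (1 - Sum(p_i*q_i) / Var_total)
= (8/7) * (1 - 1.5352/2.77)
= 1.1429 * 0.4458
KR-20 = 0.5095

0.5095


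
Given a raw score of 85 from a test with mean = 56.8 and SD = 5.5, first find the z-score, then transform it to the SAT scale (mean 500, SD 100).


z = (X - mean) / SD = (85 - 56.8) / 5.5
z = 28.2 / 5.5
z = 5.1273
SAT-scale = SAT = 500 + 100z
Carry z at full precision (z = 28.2 / 5.5) into the conversion:
SAT-scale = 500 + 100 * (28.2 / 5.5) = 500 + 2820 / 5.5
SAT-scale = 500 + 512.7273
SAT-scale = 1012.7273

1012.7273


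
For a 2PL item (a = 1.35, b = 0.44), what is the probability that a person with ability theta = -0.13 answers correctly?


a*(theta - b) = 1.35 * (-0.13 - 0.44) = -0.7695
exp(--0.7695) = 2.1587
P = 1 / (1 + 2.1587)
P = 0.3166

0.3166


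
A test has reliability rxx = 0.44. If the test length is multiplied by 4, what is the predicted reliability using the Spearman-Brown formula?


r_new = (n * rxx) / (1 + (n-1) * rxx)
r_new = (4 * 0.44) / (1 + 3 * 0.44)
r_new = 1.76 / 2.32
r_new = 0.7586

0.7586


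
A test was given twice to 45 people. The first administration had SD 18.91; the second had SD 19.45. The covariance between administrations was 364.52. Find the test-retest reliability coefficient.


r = cov(X,Y) / (SD_X * SD_Y)
r = 364.52 / (18.91 * 19.45)
r = 364.52 / 367.7995
r = 0.9911

0.9911


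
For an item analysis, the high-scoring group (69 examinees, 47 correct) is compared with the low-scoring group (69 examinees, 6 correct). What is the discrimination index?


p_upper = 47/69 = 0.6812
p_lower = 6/69 = 0.087
D = 0.6812 - 0.087 = 0.5942

0.5942


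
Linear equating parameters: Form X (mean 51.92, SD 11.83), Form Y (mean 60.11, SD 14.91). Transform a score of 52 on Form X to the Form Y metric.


slope = SD_Y / SD_X = 14.91 / 11.83 ~ 1.2604
intercept = mean_Y - slope * mean_X = 60.11 - (14.91 / 11.83) * 51.92 ~ -5.3276
Y = slope * X + intercept. To avoid rounding drift from the rounded slope/intercept, evaluate the equivalent form Y = mean_Y + SD_Y * (X - mean_X) / SD_X at full precision:
Y = 60.11 + 14.91 * (52 - 51.92) / 11.83
Y = 60.11 + 14.91 * 0.08 / 11.83
Y = 60.11 + 1.1928 / 11.83
Y = 60.11 + 0.1008
Y = 60.2108

60.2108


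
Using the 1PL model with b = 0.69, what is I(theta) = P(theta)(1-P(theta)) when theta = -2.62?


P = 1/(1+exp(-(-2.62-0.69))) = 0.0352
I = P*(1-P) = 0.0352 * 0.9648
I = 0.034

0.034


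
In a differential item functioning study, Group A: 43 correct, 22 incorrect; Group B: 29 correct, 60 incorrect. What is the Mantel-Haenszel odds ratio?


Odds_A = 43/22 = 1.9545
Odds_B = 29/60 = 0.4833
OR = Odds_A / Odds_B = 1.9545 / 0.4833
Exactly, OR = (43 * 60) / (22 * 29) = 2580 / 638
OR = 4.0439

4.0439


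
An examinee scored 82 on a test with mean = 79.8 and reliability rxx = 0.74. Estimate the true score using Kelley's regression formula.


T_est = rxx * X + (1 - rxx) * mean
T_est = 0.74 * 82 + 0.26 * 79.8
T_est = 60.68 + 20.748
T_est = 81.428

81.428


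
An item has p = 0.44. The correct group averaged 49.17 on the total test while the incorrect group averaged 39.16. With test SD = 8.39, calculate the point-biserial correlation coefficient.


q = 1 - p = 0.56
rpb = ((M1 - M0) / SD) * sqrt(p * q)
rpb = ((49.17 - 39.16) / 8.39) * sqrt(0.44 * 0.56)
rpb = 0.5922

0.5922


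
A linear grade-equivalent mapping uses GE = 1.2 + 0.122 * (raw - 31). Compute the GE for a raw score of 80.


raw - median = 80 - 31 = 49
slope * diff = 0.122 * 49 = 5.978
GE = 1.2 + 5.978
GE = 7.178

7.178


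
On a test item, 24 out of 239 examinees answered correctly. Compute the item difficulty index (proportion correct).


Item difficulty p = number correct / total examinees
p = 24 / 239
p = 0.1004

0.1004


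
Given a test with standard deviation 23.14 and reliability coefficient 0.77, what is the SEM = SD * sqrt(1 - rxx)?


SEM = SD * sqrt(1 - rxx)
SEM = 23.14 * sqrt(1 - 0.77)
SEM = 23.14 * sqrt(0.23) = 23.14 * 0.479583
SEM = 11.0976

11.0976


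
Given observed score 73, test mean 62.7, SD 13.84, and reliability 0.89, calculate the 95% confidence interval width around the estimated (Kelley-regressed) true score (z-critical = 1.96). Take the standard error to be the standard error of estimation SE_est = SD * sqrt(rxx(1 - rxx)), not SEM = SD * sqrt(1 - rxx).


True score estimate = 0.89*73 + 0.11*62.7 = 71.867
SE_est = SD * sqrt(rxx * (1 - rxx)) = 13.84 * sqrt(0.89 * 0.11) = 13.84 * sqrt(0.0979) = 4.330394
CI = T_est +/- z * SE_est, so width = 2 * z * SE_est = 2 * 1.96 * 4.330394
Width = 16.9751

16.9751


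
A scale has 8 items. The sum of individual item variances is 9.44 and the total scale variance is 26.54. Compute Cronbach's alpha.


alpha = (k/(k-1)) * (1 - sum(si^2)/s_total^2)
= (8/7) * (1 - 9.44/26.54)
alpha = 0.7364

0.7364


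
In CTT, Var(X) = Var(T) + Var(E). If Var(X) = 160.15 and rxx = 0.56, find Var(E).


var_true = rxx * var_obs = 0.56 * 160.15 = 89.684
var_error = var_obs - var_true
var_error = 160.15 - 89.684
var_error = 70.466

70.466


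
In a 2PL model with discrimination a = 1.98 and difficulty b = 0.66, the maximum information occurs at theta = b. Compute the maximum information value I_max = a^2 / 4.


For 2PL, max info at theta = b = 0.66
I_max = a^2 / 4 = 1.98^2 / 4
= 3.9204 / 4
I_max = 0.9801

0.9801


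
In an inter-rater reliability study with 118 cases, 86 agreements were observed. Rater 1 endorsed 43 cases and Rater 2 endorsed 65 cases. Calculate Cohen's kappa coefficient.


P_o = 86/118 = 0.728814
P_e = (43*65 + 75*53) / 13924 = 0.486211
kappa = (P_o - P_e) / (1 - P_e)
kappa = (0.728814 - 0.486211) / (1 - 0.486211)
kappa = 0.4722

0.4722


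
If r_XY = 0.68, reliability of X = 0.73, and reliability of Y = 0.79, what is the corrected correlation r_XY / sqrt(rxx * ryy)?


r_corrected = rxy / sqrt(rxx * ryy)
= 0.68 / sqrt(0.73 * 0.79)
= 0.68 / sqrt(0.5767)
= 0.68 / 0.759408
r_corrected = 0.8954

0.8954


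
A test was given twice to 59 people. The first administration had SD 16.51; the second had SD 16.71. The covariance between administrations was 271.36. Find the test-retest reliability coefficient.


r = cov(X,Y) / (SD_X * SD_Y)
r = 271.36 / (16.51 * 16.71)
r = 271.36 / 275.8821
r = 0.9836

0.9836


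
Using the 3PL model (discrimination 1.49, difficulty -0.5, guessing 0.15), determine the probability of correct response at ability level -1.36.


logit = 1.49*(-1.36 - -0.5) = -1.2814
P* = 1/(1 + exp(--1.2814)) = 0.2173
P = 0.15 + (1 - 0.15) * 0.2173
P = 0.3347

0.3347


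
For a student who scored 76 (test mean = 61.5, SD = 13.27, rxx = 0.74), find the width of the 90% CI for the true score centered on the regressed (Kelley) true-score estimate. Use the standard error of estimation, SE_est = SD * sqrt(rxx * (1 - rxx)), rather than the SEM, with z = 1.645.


True score estimate = 0.74*76 + 0.26*61.5 = 72.23
SE_est = SD * sqrt(rxx * (1 - rxx)) = 13.27 * sqrt(0.74 * 0.26) = 13.27 * sqrt(0.1924) = 5.820676
CI = T_est +/- z * SE_est, so width = 2 * z * SE_est = 2 * 1.645 * 5.820676
Width = 19.15

19.15


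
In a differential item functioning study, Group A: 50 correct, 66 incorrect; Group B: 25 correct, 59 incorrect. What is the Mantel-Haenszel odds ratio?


Odds_A = 50/66 = 0.7576
Odds_B = 25/59 = 0.4237
OR = Odds_A / Odds_B = 0.7576 / 0.4237
Exactly, OR = (50 * 59) / (66 * 25) = 2950 / 1650
OR = 1.7879

1.7879


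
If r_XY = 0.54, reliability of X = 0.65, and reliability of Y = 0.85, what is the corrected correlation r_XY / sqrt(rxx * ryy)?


r_corrected = rxy / sqrt(rxx * ryy)
= 0.54 / sqrt(0.65 * 0.85)
= 0.54 / sqrt(0.5525)
= 0.54 / 0.743303
r_corrected = 0.7265

0.7265


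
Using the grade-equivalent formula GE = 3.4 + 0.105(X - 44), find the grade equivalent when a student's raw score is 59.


raw - median = 59 - 44 = 15
slope * diff = 0.105 * 15 = 1.575
GE = 3.4 + 1.575
GE = 4.975

4.975


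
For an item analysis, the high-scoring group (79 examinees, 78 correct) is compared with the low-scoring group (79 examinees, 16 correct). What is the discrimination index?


p_upper = 78/79 = 0.9873
p_lower = 16/79 = 0.2025
D = 0.9873 - 0.2025 = 0.7848

0.7848


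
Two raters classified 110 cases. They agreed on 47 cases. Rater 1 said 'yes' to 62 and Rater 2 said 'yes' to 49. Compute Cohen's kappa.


P_o = 47/110 = 0.427273
P_e = (62*49 + 48*61) / 12100 = 0.493058
kappa = (P_o - P_e) / (1 - P_e)
kappa = (0.427273 - 0.493058) / (1 - 0.493058)
kappa = -0.1298

-0.1298


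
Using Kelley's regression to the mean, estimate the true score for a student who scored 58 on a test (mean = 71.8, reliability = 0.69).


T_est = rxx * X + (1 - rxx) * mean
T_est = 0.69 * 58 + 0.31 * 71.8
T_est = 40.02 + 22.258
T_est = 62.278

62.278


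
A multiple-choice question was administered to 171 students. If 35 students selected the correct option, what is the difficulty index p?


Item difficulty p = number correct / total examinees
p = 35 / 171
p = 0.2047

0.2047


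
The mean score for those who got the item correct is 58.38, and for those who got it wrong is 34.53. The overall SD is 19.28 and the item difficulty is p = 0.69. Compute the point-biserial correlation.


q = 1 - p = 0.31
rpb = ((M1 - M0) / SD) * sqrt(p * q)
rpb = ((58.38 - 34.53) / 19.28) * sqrt(0.69 * 0.31)
rpb = 0.5721

0.5721


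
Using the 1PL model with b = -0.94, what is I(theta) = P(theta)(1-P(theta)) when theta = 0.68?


P = 1/(1+exp(-(0.68--0.94))) = 0.8348
I = P*(1-P) = 0.8348 * 0.1652
I = 0.1379

0.1379


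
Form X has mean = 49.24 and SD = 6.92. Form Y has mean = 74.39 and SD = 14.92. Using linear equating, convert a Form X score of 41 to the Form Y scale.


slope = SD_Y / SD_X = 14.92 / 6.92 ~ 2.1561
intercept = mean_Y - slope * mean_X = 74.39 - (14.92 / 6.92) * 49.24 ~ -31.7749
Y = slope * X + intercept. To avoid rounding drift from the rounded slope/intercept, evaluate the equivalent form Y = mean_Y + SD_Y * (X - mean_X) / SD_X at full precision:
Y = 74.39 + 14.92 * (41 - 49.24) / 6.92
Y = 74.39 - 14.92 * 8.24 / 6.92
Y = 74.39 - 122.9408 / 6.92
Y = 74.39 - 17.766
Y = 56.624

56.624


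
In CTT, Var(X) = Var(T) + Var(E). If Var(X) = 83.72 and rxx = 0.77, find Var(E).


var_true = rxx * var_obs = 0.77 * 83.72 = 64.4644
var_error = var_obs - var_true
var_error = 83.72 - 64.4644
var_error = 19.2556

19.2556


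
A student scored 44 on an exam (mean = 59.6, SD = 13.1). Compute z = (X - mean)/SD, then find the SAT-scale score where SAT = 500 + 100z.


z = (X - mean) / SD = (44 - 59.6) / 13.1
z = -15.6 / 13.1
z = -1.1908
SAT-scale = SAT = 500 + 100z
Carry z at full precision (z = -15.6 / 13.1) into the conversion:
SAT-scale = 500 + 100 * (-15.6 / 13.1) = 500 + -1560 / 13.1
SAT-scale = 500 + -119.084
SAT-scale = 380.916

380.916


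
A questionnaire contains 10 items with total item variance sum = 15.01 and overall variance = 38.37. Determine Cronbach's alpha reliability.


alpha = (k/(k-1)) * (1 - sum(si^2)/s_total^2)
= (10/9) * (1 - 15.01/38.37)
alpha = 0.6765

0.6765


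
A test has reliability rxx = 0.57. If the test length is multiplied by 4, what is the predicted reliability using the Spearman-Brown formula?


r_new = (n * rxx) / (1 + (n-1) * rxx)
r_new = (4 * 0.57) / (1 + 3 * 0.57)
r_new = 2.28 / 2.71
r_new = 0.8413

0.8413


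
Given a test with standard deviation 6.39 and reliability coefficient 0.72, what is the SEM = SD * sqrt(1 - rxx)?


SEM = SD * sqrt(1 - rxx)
SEM = 6.39 * sqrt(1 - 0.72)
SEM = 6.39 * sqrt(0.28) = 6.39 * 0.52915
SEM = 3.3813

3.3813


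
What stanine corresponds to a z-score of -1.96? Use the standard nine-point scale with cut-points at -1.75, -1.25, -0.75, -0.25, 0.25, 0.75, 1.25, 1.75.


Stanine boundaries: [-1.75, -1.25, -0.75, -0.25, 0.25, 0.75, 1.25, 1.75]
z = -1.96
Check each boundary:
  z < -1.75
  z < -1.25
  z < -0.75
  z < -0.25
  z < 0.25
  z < 0.75
  z < 1.25
  z < 1.75
Highest qualifying boundary gives stanine = 1

1


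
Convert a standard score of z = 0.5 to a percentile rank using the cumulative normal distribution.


CDF(z) = 0.5 * (1 + erf(z/sqrt(2)))
erf(0.3536) = 0.3829
CDF = 0.6915
Percentile rank = 0.6915 * 100 = 69.15

69.15


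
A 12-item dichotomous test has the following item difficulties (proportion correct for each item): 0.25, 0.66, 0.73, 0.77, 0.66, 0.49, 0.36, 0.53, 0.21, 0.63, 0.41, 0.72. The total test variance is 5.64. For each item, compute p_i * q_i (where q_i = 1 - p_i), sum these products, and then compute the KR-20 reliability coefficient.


For each item, compute p_i * q_i:
  Item 1: 0.25 * 0.75 = 0.1875
  Item 2: 0.66 * 0.34 = 0.2244
  Item 3: 0.73 * 0.27 = 0.1971
  Item 4: 0.77 * 0.23 = 0.1771
  Item 5: 0.66 * 0.34 = 0.2244
  Item 6: 0.49 * 0.51 = 0.2499
  Item 7: 0.36 * 0.64 = 0.2304
  Item 8: 0.53 * 0.47 = 0.2491
  Item 9: 0.21 * 0.79 = 0.1659
  Item 10: 0.63 * 0.37 = 0.2331
  Item 11: 0.41 * 0.59 = 0.2419
  Item 12: 0.72 * 0.28 = 0.2016
Sum(p_i * q_i) = 0.1875 + 0.2244 + 0.1971 + 0.1771 + 0.2244 + 0.2499 + 0.2304 + 0.2491 + 0.1659 + 0.2331 + 0.2419 + 0.2016 = 2.5824
KR-20 = (k/(k-1)) * (1 - Sum(p_i*q_i) / Var_total)
= (12/11) * (1 - 2.5824/5.64)
= 1.0909 * 0.5421
KR-20 = 0.5914

0.5914


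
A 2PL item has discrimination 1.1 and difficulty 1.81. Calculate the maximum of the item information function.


For 2PL, max info at theta = b = 1.81
I_max = a^2 / 4 = 1.1^2 / 4
= 1.21 / 4
I_max = 0.3025

0.3025


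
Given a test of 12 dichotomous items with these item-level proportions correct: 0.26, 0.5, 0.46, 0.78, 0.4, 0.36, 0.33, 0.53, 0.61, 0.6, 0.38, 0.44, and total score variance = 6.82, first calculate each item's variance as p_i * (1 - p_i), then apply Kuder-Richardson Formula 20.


For each item, compute p_i * q_i:
  Item 1: 0.26 * 0.74 = 0.1924
  Item 2: 0.5 * 0.5 = 0.25
  Item 3: 0.46 * 0.54 = 0.2484
  Item 4: 0.78 * 0.22 = 0.1716
  Item 5: 0.4 * 0.6 = 0.24
  Item 6: 0.36 * 0.64 = 0.2304
  Item 7: 0.33 * 0.67 = 0.2211
  Item 8: 0.53 * 0.47 = 0.2491
  Item 9: 0.61 * 0.39 = 0.2379
  Item 10: 0.6 * 0.4 = 0.24
  Item 11: 0.38 * 0.62 = 0.2356
  Item 12: 0.44 * 0.56 = 0.2464
Sum(p_i * q_i) = 0.1924 + 0.25 + 0.2484 + 0.1716 + 0.24 + 0.2304 + 0.2211 + 0.2491 + 0.2379 + 0.24 + 0.2356 + 0.2464 = 2.7629
KR-20 = (k/(k-1)) * (1 - Sum(p_i*q_i) / Var_total)
= (12/11) * (1 - 2.7629/6.82)
= 1.0909 * 0.5949
KR-20 = 0.649

0.649


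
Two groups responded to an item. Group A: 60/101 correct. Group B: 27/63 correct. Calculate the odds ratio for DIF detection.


Odds_A = 60/41 = 1.4634
Odds_B = 27/36 = 0.75
OR = Odds_A / Odds_B = 1.4634 / 0.75
Exactly, OR = (60 * 36) / (41 * 27) = 2160 / 1107
OR = 1.9512

1.9512


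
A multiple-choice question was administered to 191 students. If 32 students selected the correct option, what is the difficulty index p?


Item difficulty p = number correct / total examinees
p = 32 / 191
p = 0.1675

0.1675


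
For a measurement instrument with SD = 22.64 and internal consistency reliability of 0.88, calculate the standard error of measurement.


SEM = SD * sqrt(1 - rxx)
SEM = 22.64 * sqrt(1 - 0.88)
SEM = 22.64 * sqrt(0.12) = 22.64 * 0.34641
SEM = 7.8427

7.8427


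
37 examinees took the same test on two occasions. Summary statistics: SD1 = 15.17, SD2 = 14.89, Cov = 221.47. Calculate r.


r = cov(X,Y) / (SD_X * SD_Y)
r = 221.47 / (15.17 * 14.89)
r = 221.47 / 225.8813
r = 0.9805

0.9805


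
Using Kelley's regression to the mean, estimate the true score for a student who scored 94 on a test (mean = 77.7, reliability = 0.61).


T_est = rxx * X + (1 - rxx) * mean
T_est = 0.61 * 94 + 0.39 * 77.7
T_est = 57.34 + 30.303
T_est = 87.643

87.643


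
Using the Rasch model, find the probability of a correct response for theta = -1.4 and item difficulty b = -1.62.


theta - b = -1.4 - -1.62 = 0.22
exp(-(theta - b)) = exp(-0.22) = 0.8025
P = 1 / (1 + 0.8025)
P = 0.5548

0.5548


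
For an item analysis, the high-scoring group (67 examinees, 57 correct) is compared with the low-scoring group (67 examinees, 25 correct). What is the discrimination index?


p_upper = 57/67 = 0.8507
p_lower = 25/67 = 0.3731
D = 0.8507 - 0.3731 = 0.4776

0.4776


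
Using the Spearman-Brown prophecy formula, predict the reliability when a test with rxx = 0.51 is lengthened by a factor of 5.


r_new = (n * rxx) / (1 + (n-1) * rxx)
r_new = (5 * 0.51) / (1 + 4 * 0.51)
r_new = 2.55 / 3.04
r_new = 0.8388

0.8388


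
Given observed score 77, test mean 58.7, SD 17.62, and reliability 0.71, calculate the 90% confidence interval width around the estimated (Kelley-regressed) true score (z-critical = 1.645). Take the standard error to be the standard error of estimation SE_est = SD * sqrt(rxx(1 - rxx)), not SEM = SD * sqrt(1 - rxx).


True score estimate = 0.71*77 + 0.29*58.7 = 71.693
SE_est = SD * sqrt(rxx * (1 - rxx)) = 17.62 * sqrt(0.71 * 0.29) = 17.62 * sqrt(0.2059) = 7.995287
CI = T_est +/- z * SE_est, so width = 2 * z * SE_est = 2 * 1.645 * 7.995287
Width = 26.3045

26.3045


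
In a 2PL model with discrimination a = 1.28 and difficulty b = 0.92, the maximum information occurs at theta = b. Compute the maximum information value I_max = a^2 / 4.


For 2PL, max info at theta = b = 0.92
I_max = a^2 / 4 = 1.28^2 / 4
= 1.6384 / 4
I_max = 0.4096

0.4096
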